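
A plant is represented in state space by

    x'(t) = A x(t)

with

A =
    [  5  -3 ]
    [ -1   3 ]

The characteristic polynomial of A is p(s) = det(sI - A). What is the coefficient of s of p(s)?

-8

For a 2×2 matrix, det(sI - A) = s^2 - (tr A)s + det A.
tr A = 8, det A = 12.
So p(s) = s^2 - 8s + 12.
The coefficient of s is -8.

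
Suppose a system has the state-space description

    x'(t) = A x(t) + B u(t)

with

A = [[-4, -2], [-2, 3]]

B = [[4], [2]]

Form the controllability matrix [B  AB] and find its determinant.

AB = [[-20], [-2]]
Controllability matrix C = [B  AB] = [[4, -20], [2, -2]]
det(C) = 4·(-2) - (-20)·2 = -8 - (-40) = 32
Since det(C) ≠ 0, rank(C) = 2 and the system is completely controllable.

32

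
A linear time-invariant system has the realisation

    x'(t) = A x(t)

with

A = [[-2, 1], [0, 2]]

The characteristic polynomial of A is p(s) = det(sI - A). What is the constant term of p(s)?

For a 2×2 matrix, det(sI - A) = s^2 - (tr A)s + det A.
tr A = 0, det A = -4.
So p(s) = s^2 - 4.
The constant term is -4.

-4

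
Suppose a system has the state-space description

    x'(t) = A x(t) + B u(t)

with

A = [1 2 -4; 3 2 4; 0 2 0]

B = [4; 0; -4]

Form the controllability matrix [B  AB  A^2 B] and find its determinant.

-4224

AB = [[20], [-4], [0]]
A^2B = [[12], [52], [-8]]
Controllability matrix C = [B  AB  A^2B] = [[4, 20, 12], [0, -4, 52], [-4, 0, -8]]
Expanding along the first row, det(C) = 4·((-4)·(-8) - 52·0) - 20·(0·(-8) - 52·(-4)) + 12·(0·0 - (-4)·(-4)) = 4·32 - 20·208 + 12·(-16) = -4224
Since det(C) ≠ 0, rank(C) = 3 and the system is completely controllable.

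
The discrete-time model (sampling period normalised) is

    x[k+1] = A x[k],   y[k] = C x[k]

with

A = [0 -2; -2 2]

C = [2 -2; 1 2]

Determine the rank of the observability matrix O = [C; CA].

2

CA = [[4, -8], [-4, 2]]
Observability matrix O = [C; CA] = [[2, -2], [1, 2], [4, -8], [-4, 2]]
Take the 2×2 submatrix of O formed by rows 1, 2: [[2, -2], [1, 2]]. Its determinant is 2·2 - (-2)·1 = 4 - (-2) = 6 ≠ 0.
So rank(O) ≥ 2; since O has 2 columns, rank(O) = 2.
rank(O) = 2 = n, so the pair (A, C) is completely observable.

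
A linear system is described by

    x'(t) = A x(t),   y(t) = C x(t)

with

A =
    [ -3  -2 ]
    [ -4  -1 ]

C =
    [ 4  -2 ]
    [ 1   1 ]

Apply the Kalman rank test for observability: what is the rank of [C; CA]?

2

CA = [[-4, -6], [-7, -3]]
Observability matrix O = [C; CA] = [[4, -2], [1, 1], [-4, -6], [-7, -3]]
Take the 2×2 submatrix of O formed by rows 1, 2: [[4, -2], [1, 1]]. Its determinant is 4·1 - (-2)·1 = 4 - (-2) = 6 ≠ 0.
So rank(O) ≥ 2; since O has 2 columns, rank(O) = 2.
rank(O) = 2 = n, so the pair (A, C) is completely observable.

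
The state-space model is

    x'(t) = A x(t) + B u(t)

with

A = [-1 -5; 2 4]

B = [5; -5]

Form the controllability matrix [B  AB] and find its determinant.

50

AB = [[20], [-10]]
Controllability matrix C = [B  AB] = [[5, 20], [-5, -10]]
det(C) = 5·(-10) - 20·(-5) = -50 - (-100) = 50
Since det(C) ≠ 0, rank(C) = 2 and the system is completely controllable.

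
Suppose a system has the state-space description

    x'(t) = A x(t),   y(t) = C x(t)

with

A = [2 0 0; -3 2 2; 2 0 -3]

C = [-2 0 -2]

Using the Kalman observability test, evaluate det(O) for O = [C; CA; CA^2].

CA = [[-8, 0, 6]]
CA^2 = [[-4, 0, -18]]
Observability matrix O = [C; CA; CA^2] = [[-2, 0, -2], [-8, 0, 6], [-4, 0, -18]]
Expanding along the first row, det(O) = (-2)·(0·(-18) - 6·0) - 0·((-8)·(-18) - 6·(-4)) + (-2)·((-8)·0 - 0·(-4)) = (-2)·0 - 0·168 + (-2)·0 = 0
Since det(O) = 0, rank(O) < 3 and the system is not completely observable.

0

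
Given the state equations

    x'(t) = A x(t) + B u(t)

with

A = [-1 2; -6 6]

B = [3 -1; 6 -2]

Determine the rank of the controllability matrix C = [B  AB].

1

AB = [[9, -3], [18, -6]]
Controllability matrix C = [B  AB] = [[3, -1, 9, -3], [6, -2, 18, -6]]
Every column of C is a scalar multiple of column 1 = [3, 6] (multipliers 1, -1/3, 3, -1), so the columns span a one-dimensional space.
C ≠ 0, hence rank(C) = 1.
rank(C) = 1 < n = 2, so the pair (A, B) is not completely controllable.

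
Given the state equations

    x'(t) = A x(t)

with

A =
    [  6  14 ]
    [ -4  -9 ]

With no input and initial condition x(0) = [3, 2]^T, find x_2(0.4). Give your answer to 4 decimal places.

det(sI - A) = s^2 - (tr A)s + det A, with tr A = 6 + (-9) = -3 and det A = 6·(-9) - 14·(-4) = -54 - (-56) = 2.
So p(s) = det(sI - A) = s^2 + 3s + 2.
Factor s^2 + 3s + 2: two numbers with sum -3 and product 2 are -1 and -2, so s^2 + 3s + 2 = (s + 1)(s + 2).
Hence p(s) = (s + 1) (s + 2), with roots -2, -1.
The eigenvalues -2, -1 are distinct and real, so A is diagonalisable and x(t) = e^{At} x(0) = V diag(e^{λ_i t}) V^{-1} x(0), where the columns of V are the eigenvectors.
λ = -2: A - (-2)I = [[8, 14], [-4, -7]]. Row 1 gives 8·v1 + 14·v2 = 0, so take v_1 = [7, -4]^T.
λ = -1: A - (-1)I = [[7, 14], [-4, -8]]. Row 1 gives 7·v1 + 14·v2 = 0, so take v_2 = [-2, 1]^T.
V = [v_1 v_2] = [[7, -2], [-4, 1]] has det V = -1, so V^{-1} = adj(V)/det V = [[-1, -2], [-4, -7]].
Modal coordinates z(0) = V^{-1} x(0): (-1)·3 + (-2)·2 = -7; (-4)·3 + (-7)·2 = -26; so z(0) = [-7, -26]^T.
x_2(t) = Σ_i (v_i)_2 · z_i(0) · e^{λ_i t} (row 2 of V times the modal terms).
x_2(0.4) = (-4)·(-7)·e^{-2·0.4} + 1·(-26)·e^{-1·0.4} = 28·0.449329 + (-26)·0.670320 = -4.8471.

-4.8471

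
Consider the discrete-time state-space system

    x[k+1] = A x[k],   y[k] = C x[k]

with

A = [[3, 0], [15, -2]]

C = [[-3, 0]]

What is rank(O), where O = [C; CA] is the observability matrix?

CA = [[-9, 0]]
Observability matrix O = [C; CA] = [[-3, 0], [-9, 0]]
Every row of O is a scalar multiple of row 1 = [-3, 0] (multipliers 1, 3), so the rows span a one-dimensional space.
O ≠ 0, hence rank(O) = 1.
rank(O) = 1 < n = 2, so the pair (A, C) is not completely observable.

1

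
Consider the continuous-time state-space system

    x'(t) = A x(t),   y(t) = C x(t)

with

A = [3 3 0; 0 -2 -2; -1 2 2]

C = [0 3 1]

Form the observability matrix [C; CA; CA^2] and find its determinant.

-5

CA = [[-1, -4, -4]]
CA^2 = [[1, -3, 0]]
Observability matrix O = [C; CA; CA^2] = [[0, 3, 1], [-1, -4, -4], [1, -3, 0]]
Expanding along the first row, det(O) = 0·((-4)·0 - (-4)·(-3)) - 3·((-1)·0 - (-4)·1) + 1·((-1)·(-3) - (-4)·1) = 0·(-12) - 3·4 + 1·7 = -5
Since det(O) ≠ 0, rank(O) = 3 and the system is completely observable.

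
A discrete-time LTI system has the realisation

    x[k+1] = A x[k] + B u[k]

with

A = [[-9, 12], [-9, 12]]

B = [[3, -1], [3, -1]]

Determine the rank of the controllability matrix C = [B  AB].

AB = [[9, -3], [9, -3]]
Controllability matrix C = [B  AB] = [[3, -1, 9, -3], [3, -1, 9, -3]]
Every column of C is a scalar multiple of column 1 = [3, 3] (multipliers 1, -1/3, 3, -1), so the columns span a one-dimensional space.
C ≠ 0, hence rank(C) = 1.
rank(C) = 1 < n = 2, so the pair (A, B) is not completely controllable.

1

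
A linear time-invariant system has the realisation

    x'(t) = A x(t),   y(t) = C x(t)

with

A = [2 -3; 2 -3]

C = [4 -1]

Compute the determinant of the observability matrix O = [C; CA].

-30

CA = [[6, -9]]
Observability matrix O = [C; CA] = [[4, -1], [6, -9]]
det(O) = 4·(-9) - (-1)·6 = -36 - (-6) = -30
Since det(O) ≠ 0, rank(O) = 2 and the system is completely observable.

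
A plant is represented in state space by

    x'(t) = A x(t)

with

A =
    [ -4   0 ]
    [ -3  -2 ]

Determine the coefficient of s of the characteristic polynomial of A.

For a 2×2 matrix, det(sI - A) = s^2 - (tr A)s + det A.
tr A = -6, det A = 8.
So p(s) = s^2 + 6s + 8.
The coefficient of s is 6.

6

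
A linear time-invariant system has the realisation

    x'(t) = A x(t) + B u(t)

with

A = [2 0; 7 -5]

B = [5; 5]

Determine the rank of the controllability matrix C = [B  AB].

1

AB = [[10], [10]]
Controllability matrix C = [B  AB] = [[5, 10], [5, 10]]
Every column of C is a scalar multiple of column 1 = [5, 5] (multipliers 1, 2), so the columns span a one-dimensional space.
C ≠ 0, hence rank(C) = 1.
rank(C) = 1 < n = 2, so the pair (A, B) is not completely controllable.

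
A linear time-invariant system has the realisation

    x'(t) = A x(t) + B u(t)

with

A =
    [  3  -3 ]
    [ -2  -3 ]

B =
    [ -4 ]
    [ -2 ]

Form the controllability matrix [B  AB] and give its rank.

AB = [[-6], [14]]
Controllability matrix C = [B  AB] = [[-4, -6], [-2, 14]]
det(C) = (-4)·14 - (-6)·(-2) = -56 - 12 = -68 ≠ 0, so rank(C) = 2.
rank(C) = 2 = n, so the pair (A, B) is completely controllable.

2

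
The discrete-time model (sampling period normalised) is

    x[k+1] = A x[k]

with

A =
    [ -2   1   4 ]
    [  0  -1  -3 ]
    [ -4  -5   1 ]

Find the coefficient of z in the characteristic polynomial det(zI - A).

Expand det(zI - A) for the 3×3 matrix.
p(z) = z^3 + 2z^2 - 28.
(Check: constant term = det(-A) = (-1)^3 det A = -28; coefficient of z^2 = -tr A = 2.)
The coefficient of z is 0.

0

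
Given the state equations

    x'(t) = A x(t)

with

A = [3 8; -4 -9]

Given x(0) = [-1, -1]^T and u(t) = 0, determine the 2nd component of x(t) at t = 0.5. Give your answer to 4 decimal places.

det(sI - A) = s^2 - (tr A)s + det A, with tr A = 3 + (-9) = -6 and det A = 3·(-9) - 8·(-4) = -27 - (-32) = 5.
So p(s) = det(sI - A) = s^2 + 6s + 5.
Factor s^2 + 6s + 5: two numbers with sum -6 and product 5 are -1 and -5, so s^2 + 6s + 5 = (s + 1)(s + 5).
Hence p(s) = (s + 1) (s + 5), with roots -5, -1.
The eigenvalues -5, -1 are distinct and real, so A is diagonalisable and x(t) = e^{At} x(0) = V diag(e^{λ_i t}) V^{-1} x(0), where the columns of V are the eigenvectors.
λ = -5: A - (-5)I = [[8, 8], [-4, -4]]. Row 1 gives 8·v1 + 8·v2 = 0, so take v_1 = [-1, 1]^T.
λ = -1: A - (-1)I = [[4, 8], [-4, -8]]. Row 1 gives 4·v1 + 8·v2 = 0, so take v_2 = [-2, 1]^T.
V = [v_1 v_2] = [[-1, -2], [1, 1]] has det V = 1, so V^{-1} = adj(V)/det V = [[1, 2], [-1, -1]].
Modal coordinates z(0) = V^{-1} x(0): 1·(-1) + 2·(-1) = -3; (-1)·(-1) + (-1)·(-1) = 2; so z(0) = [-3, 2]^T.
x_2(t) = Σ_i (v_i)_2 · z_i(0) · e^{λ_i t} (row 2 of V times the modal terms).
x_2(0.5) = 1·(-3)·e^{-5·0.5} + 1·2·e^{-1·0.5} = (-3)·0.082085 + 2·0.606531 = 0.9668.

0.9668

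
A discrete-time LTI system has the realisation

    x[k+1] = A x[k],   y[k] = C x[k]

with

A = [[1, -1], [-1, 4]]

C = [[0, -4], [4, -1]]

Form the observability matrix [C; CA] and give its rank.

2

CA = [[4, -16], [5, -8]]
Observability matrix O = [C; CA] = [[0, -4], [4, -1], [4, -16], [5, -8]]
Take the 2×2 submatrix of O formed by rows 1, 2: [[0, -4], [4, -1]]. Its determinant is 0·(-1) - (-4)·4 = 0 - (-16) = 16 ≠ 0.
So rank(O) ≥ 2; since O has 2 columns, rank(O) = 2.
rank(O) = 2 = n, so the pair (A, C) is completely observable.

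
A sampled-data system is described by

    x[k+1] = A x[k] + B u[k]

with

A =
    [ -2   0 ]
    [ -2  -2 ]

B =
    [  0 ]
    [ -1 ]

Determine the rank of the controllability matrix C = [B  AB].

1

AB = [[0], [2]]
Controllability matrix C = [B  AB] = [[0, 0], [-1, 2]]
Every column of C is a scalar multiple of column 1 = [0, -1] (multipliers 1, -2), so the columns span a one-dimensional space.
C ≠ 0, hence rank(C) = 1.
rank(C) = 1 < n = 2, so the pair (A, B) is not completely controllable.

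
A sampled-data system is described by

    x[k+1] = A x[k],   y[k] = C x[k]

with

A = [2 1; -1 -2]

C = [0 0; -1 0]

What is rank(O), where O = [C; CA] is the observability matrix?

2

CA = [[0, 0], [-2, -1]]
Observability matrix O = [C; CA] = [[0, 0], [-1, 0], [0, 0], [-2, -1]]
Take the 2×2 submatrix of O formed by rows 2, 4: [[-1, 0], [-2, -1]]. Its determinant is (-1)·(-1) - 0·(-2) = 1 - 0 = 1 ≠ 0.
So rank(O) ≥ 2; since O has 2 columns, rank(O) = 2.
rank(O) = 2 = n, so the pair (A, C) is completely observable.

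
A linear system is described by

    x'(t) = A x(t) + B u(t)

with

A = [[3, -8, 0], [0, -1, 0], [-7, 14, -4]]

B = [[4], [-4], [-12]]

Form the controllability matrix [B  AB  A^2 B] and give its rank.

AB = [[44], [4], [-36]]
A^2B = [[100], [-4], [-108]]
Controllability matrix C = [B  AB  A^2B] = [[4, 44, 100], [-4, 4, -4], [-12, -36, -108]]
The rows r1, r2, r3 of C are linearly dependent: r1 - 2·r2 + r3 = 0 (check each entry), so rank(C) ≤ 2.
The 2×2 minor from rows 1, 2, columns 1, 2 is 4·4 - 44·(-4) = 16 - (-176) = 192 ≠ 0, so rank(C) = 2.
rank(C) = 2 < n = 3, so the pair (A, B) is not completely controllable.

2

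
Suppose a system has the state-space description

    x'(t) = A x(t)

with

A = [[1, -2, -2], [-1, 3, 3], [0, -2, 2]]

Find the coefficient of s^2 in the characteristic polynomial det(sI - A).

Expand det(sI - A) for the 3×3 matrix.
p(s) = s^3 - 6s^2 + 15s - 4.
(Check: constant term = det(-A) = (-1)^3 det A = -4; coefficient of s^2 = -tr A = -6.)
The coefficient of s^2 is -6.

-6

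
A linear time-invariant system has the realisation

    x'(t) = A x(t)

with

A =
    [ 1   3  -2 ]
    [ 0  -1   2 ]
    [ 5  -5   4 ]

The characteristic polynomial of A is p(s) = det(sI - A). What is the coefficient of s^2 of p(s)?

Expand det(sI - A) for the 3×3 matrix.
p(s) = s^3 - 4s^2 + 19s - 26.
(Check: constant term = det(-A) = (-1)^3 det A = -26; coefficient of s^2 = -tr A = -4.)
The coefficient of s^2 is -4.

-4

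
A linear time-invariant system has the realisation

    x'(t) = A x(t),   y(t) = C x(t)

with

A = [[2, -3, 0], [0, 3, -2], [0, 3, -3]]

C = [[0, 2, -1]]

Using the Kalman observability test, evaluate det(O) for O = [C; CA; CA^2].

0

CA = [[0, 3, -1]]
CA^2 = [[0, 6, -3]]
Observability matrix O = [C; CA; CA^2] = [[0, 2, -1], [0, 3, -1], [0, 6, -3]]
Expanding along the first row, det(O) = 0·(3·(-3) - (-1)·6) - 2·(0·(-3) - (-1)·0) + (-1)·(0·6 - 3·0) = 0·(-3) - 2·0 + (-1)·0 = 0
Since det(O) = 0, rank(O) < 3 and the system is not completely observable.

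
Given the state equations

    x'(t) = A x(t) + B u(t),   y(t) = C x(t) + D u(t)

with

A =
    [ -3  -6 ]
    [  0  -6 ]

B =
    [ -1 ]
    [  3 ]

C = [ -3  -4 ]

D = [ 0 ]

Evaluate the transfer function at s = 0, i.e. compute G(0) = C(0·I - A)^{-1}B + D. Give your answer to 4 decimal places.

2.0000

G(0) = C(-A)^{-1}B + D = -C A^{-1} B + D.
det A = 18, so A^{-1} = (1/18)·adj(A) = [[-1/3, 1/3], [0, -1/6]]
A^{-1} B = [4/3, -1/2]^T
C A^{-1} B = -2
G(0) = D - C A^{-1} B = 0 - (-2) = 2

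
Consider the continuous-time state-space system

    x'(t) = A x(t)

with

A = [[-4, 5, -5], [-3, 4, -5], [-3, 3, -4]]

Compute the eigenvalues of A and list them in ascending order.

det(sI - A) = s^3 - (tr A)s^2 + (M11 + M22 + M33)s - det A, where Mii is the 2×2 principal minor of A obtained by deleting row i and column i.
tr A = (-4) + 4 + (-4) = -4; M11 = 4·(-4) - (-5)·3 = -16 - (-15) = -1; M22 = (-4)·(-4) - (-5)·(-3) = 16 - 15 = 1; M33 = (-4)·4 - 5·(-3) = -16 - (-15) = -1; sum of minors = -1.
det A = (-4)·(4·(-4) - (-5)·3) - 5·((-3)·(-4) - (-5)·(-3)) + (-5)·((-3)·3 - 4·(-3)) = (-4)·(-1) - 5·(-3) + (-5)·3 = 4.
So p(s) = det(sI - A) = s^3 + 4s^2 - s - 4.
Rational-root test: any integer root divides -4. Testing small divisors, s = -1 works: p(-1) = -1 + 4 + 1 + (-4) = 0, so (s + 1) is a factor.
Dividing, p(s) = (s + 1)(s^2 + 3s - 4).
Factor s^2 + 3s - 4: two numbers with sum -3 and product -4 are 1 and -4, so s^2 + 3s - 4 = (s - 1)(s + 4).
Hence p(s) = (s - 1) (s + 1) (s + 4), with roots -4, -1, 1.
At least one eigenvalue has non-negative real part, so the system is not asymptotically stable.

-4, -1, 1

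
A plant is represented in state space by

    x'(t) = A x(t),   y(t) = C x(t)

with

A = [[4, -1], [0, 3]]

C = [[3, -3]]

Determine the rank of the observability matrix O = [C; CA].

1

CA = [[12, -12]]
Observability matrix O = [C; CA] = [[3, -3], [12, -12]]
Every row of O is a scalar multiple of row 1 = [3, -3] (multipliers 1, 4), so the rows span a one-dimensional space.
O ≠ 0, hence rank(O) = 1.
rank(O) = 1 < n = 2, so the pair (A, C) is not completely observable.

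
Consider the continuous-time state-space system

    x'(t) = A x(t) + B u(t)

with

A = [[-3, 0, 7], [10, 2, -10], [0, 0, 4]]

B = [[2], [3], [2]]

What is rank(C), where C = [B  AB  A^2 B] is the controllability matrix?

2

AB = [[8], [6], [8]]
A^2B = [[32], [12], [32]]
Controllability matrix C = [B  AB  A^2B] = [[2, 8, 32], [3, 6, 12], [2, 8, 32]]
The rows r1, r2, r3 of C are linearly dependent: -r1 + r3 = 0 (check each entry), so rank(C) ≤ 2.
The 2×2 minor from rows 1, 2, columns 1, 2 is 2·6 - 8·3 = 12 - 24 = -12 ≠ 0, so rank(C) = 2.
rank(C) = 2 < n = 3, so the pair (A, B) is not completely controllable.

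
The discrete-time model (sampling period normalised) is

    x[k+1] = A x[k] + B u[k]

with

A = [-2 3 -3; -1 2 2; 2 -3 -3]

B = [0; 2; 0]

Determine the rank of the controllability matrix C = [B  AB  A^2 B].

AB = [[6], [4], [-6]]
A^2B = [[18], [-10], [18]]
Controllability matrix C = [B  AB  A^2B] = [[0, 6, 18], [2, 4, -10], [0, -6, 18]]
det(C) = 0·(4·18 - (-10)·(-6)) - 6·(2·18 - (-10)·0) + 18·(2·(-6) - 4·0) = 0·12 - 6·36 + 18·(-12) = -432 ≠ 0, so rank(C) = 3.
rank(C) = 3 = n, so the pair (A, B) is completely controllable.

3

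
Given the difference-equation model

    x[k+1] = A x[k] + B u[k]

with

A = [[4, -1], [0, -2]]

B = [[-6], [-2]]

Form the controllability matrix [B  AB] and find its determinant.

AB = [[-22], [4]]
Controllability matrix C = [B  AB] = [[-6, -22], [-2, 4]]
det(C) = (-6)·4 - (-22)·(-2) = -24 - 44 = -68
Since det(C) ≠ 0, rank(C) = 2 and the system is completely controllable.

-68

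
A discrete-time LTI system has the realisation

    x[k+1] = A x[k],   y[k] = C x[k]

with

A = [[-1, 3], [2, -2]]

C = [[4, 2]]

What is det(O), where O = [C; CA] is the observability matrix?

CA = [[0, 8]]
Observability matrix O = [C; CA] = [[4, 2], [0, 8]]
det(O) = 4·8 - 2·0 = 32 - 0 = 32
Since det(O) ≠ 0, rank(O) = 2 and the system is completely observable.

32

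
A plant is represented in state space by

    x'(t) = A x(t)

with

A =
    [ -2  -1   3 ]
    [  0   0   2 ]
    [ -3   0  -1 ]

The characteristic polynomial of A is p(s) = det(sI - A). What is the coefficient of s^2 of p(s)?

Expand det(sI - A) for the 3×3 matrix.
p(s) = s^3 + 3s^2 + 11s - 6.
(Check: constant term = det(-A) = (-1)^3 det A = -6; coefficient of s^2 = -tr A = 3.)
The coefficient of s^2 is 3.

3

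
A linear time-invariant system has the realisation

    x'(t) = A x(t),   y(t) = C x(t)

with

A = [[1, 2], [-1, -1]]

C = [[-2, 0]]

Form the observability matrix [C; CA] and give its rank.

2

CA = [[-2, -4]]
Observability matrix O = [C; CA] = [[-2, 0], [-2, -4]]
det(O) = (-2)·(-4) - 0·(-2) = 8 - 0 = 8 ≠ 0, so rank(O) = 2.
rank(O) = 2 = n, so the pair (A, C) is completely observable.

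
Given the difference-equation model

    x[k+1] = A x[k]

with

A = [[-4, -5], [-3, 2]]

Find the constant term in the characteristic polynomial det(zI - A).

-23

For a 2×2 matrix, det(zI - A) = z^2 - (tr A)z + det A.
tr A = -2, det A = -23.
So p(z) = z^2 + 2z - 23.
The constant term is -23.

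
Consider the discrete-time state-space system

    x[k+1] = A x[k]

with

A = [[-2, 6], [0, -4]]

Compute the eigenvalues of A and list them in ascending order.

-4, -2

det(zI - A) = z^2 - (tr A)z + det A, with tr A = (-2) + (-4) = -6 and det A = (-2)·(-4) - 6·0 = 8 - 0 = 8.
So p(z) = det(zI - A) = z^2 + 6z + 8.
Factor z^2 + 6z + 8: two numbers with sum -6 and product 8 are -2 and -4, so z^2 + 6z + 8 = (z + 2)(z + 4).
Hence p(z) = (z + 2) (z + 4), with roots -4, -2.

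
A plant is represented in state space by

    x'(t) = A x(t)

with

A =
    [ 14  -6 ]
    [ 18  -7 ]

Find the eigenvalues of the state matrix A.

det(sI - A) = s^2 - (tr A)s + det A, with tr A = 14 + (-7) = 7 and det A = 14·(-7) - (-6)·18 = -98 - (-108) = 10.
So p(s) = det(sI - A) = s^2 - 7s + 10.
Factor s^2 - 7s + 10: two numbers with sum 7 and product 10 are 5 and 2, so s^2 - 7s + 10 = (s - 5)(s - 2).
Hence p(s) = (s - 5) (s - 2), with roots 2, 5.
At least one eigenvalue has non-negative real part, so the system is not asymptotically stable.

2, 5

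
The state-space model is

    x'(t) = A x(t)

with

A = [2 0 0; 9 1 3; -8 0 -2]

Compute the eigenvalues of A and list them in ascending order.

-2, 1, 2

det(sI - A) = s^3 - (tr A)s^2 + (M11 + M22 + M33)s - det A, where Mii is the 2×2 principal minor of A obtained by deleting row i and column i.
tr A = 2 + 1 + (-2) = 1; M11 = 1·(-2) - 3·0 = -2 - 0 = -2; M22 = 2·(-2) - 0·(-8) = -4 - 0 = -4; M33 = 2·1 - 0·9 = 2 - 0 = 2; sum of minors = -4.
det A = 2·(1·(-2) - 3·0) - 0·(9·(-2) - 3·(-8)) + 0·(9·0 - 1·(-8)) = 2·(-2) - 0·6 + 0·8 = -4.
So p(s) = det(sI - A) = s^3 - s^2 - 4s + 4.
Rational-root test: any integer root divides 4. Testing small divisors, s = 1 works: p(1) = 1 + (-1) + (-4) + 4 = 0, so (s - 1) is a factor.
Dividing, p(s) = (s - 1)(s^2 - 4).
Factor s^2 - 4: two numbers with sum 0 and product -4 are 2 and -2, so s^2 - 4 = (s - 2)(s + 2).
Hence p(s) = (s - 2) (s - 1) (s + 2), with roots -2, 1, 2.
At least one eigenvalue has non-negative real part, so the system is not asymptotically stable.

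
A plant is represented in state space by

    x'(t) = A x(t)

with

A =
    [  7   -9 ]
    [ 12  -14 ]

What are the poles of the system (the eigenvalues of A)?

-5, -2

det(sI - A) = s^2 - (tr A)s + det A, with tr A = 7 + (-14) = -7 and det A = 7·(-14) - (-9)·12 = -98 - (-108) = 10.
So p(s) = det(sI - A) = s^2 + 7s + 10.
Factor s^2 + 7s + 10: two numbers with sum -7 and product 10 are -2 and -5, so s^2 + 7s + 10 = (s + 2)(s + 5).
Hence p(s) = (s + 2) (s + 5), with roots -5, -2.
All eigenvalues have negative real part, so the system is asymptotically stable.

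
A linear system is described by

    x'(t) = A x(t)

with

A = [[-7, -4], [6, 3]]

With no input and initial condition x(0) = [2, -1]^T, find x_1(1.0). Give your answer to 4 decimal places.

-0.5366

det(sI - A) = s^2 - (tr A)s + det A, with tr A = (-7) + 3 = -4 and det A = (-7)·3 - (-4)·6 = -21 - (-24) = 3.
So p(s) = det(sI - A) = s^2 + 4s + 3.
Factor s^2 + 4s + 3: two numbers with sum -4 and product 3 are -1 and -3, so s^2 + 4s + 3 = (s + 1)(s + 3).
Hence p(s) = (s + 1) (s + 3), with roots -3, -1.
The eigenvalues -3, -1 are distinct and real, so A is diagonalisable and x(t) = e^{At} x(0) = V diag(e^{λ_i t}) V^{-1} x(0), where the columns of V are the eigenvectors.
λ = -3: A - (-3)I = [[-4, -4], [6, 6]]. Row 1 gives (-4)·v1 + (-4)·v2 = 0, so take v_1 = [1, -1]^T.
λ = -1: A - (-1)I = [[-6, -4], [6, 4]]. Row 1 gives (-6)·v1 + (-4)·v2 = 0, so take v_2 = [-2, 3]^T.
V = [v_1 v_2] = [[1, -2], [-1, 3]] has det V = 1, so V^{-1} = adj(V)/det V = [[3, 2], [1, 1]].
Modal coordinates z(0) = V^{-1} x(0): 3·2 + 2·(-1) = 4; 1·2 + 1·(-1) = 1; so z(0) = [4, 1]^T.
x_1(t) = Σ_i (v_i)_1 · z_i(0) · e^{λ_i t} (row 1 of V times the modal terms).
x_1(1.0) = 1·4·e^{-3·1.0} + (-2)·1·e^{-1·1.0} = 4·0.049787 + (-2)·0.367879 = -0.5366.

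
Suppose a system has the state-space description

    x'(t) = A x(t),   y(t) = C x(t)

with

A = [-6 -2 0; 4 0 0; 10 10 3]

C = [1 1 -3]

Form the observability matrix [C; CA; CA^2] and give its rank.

2

CA = [[-32, -32, -9]]
CA^2 = [[-26, -26, -27]]
Observability matrix O = [C; CA; CA^2] = [[1, 1, -3], [-32, -32, -9], [-26, -26, -27]]
The columns c1, c2, c3 of O are linearly dependent: -c1 + c2 = 0 (check each entry), so rank(O) ≤ 2.
The 2×2 minor from rows 1, 2, columns 1, 3 is 1·(-9) - (-3)·(-32) = -9 - 96 = -105 ≠ 0, so rank(O) = 2.
rank(O) = 2 < n = 3, so the pair (A, C) is not completely observable.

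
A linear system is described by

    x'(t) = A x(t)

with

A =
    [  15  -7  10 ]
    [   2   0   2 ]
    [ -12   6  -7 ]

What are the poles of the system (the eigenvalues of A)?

1, 2, 5

det(sI - A) = s^3 - (tr A)s^2 + (M11 + M22 + M33)s - det A, where Mii is the 2×2 principal minor of A obtained by deleting row i and column i.
tr A = 15 + 0 + (-7) = 8; M11 = 0·(-7) - 2·6 = 0 - 12 = -12; M22 = 15·(-7) - 10·(-12) = -105 - (-120) = 15; M33 = 15·0 - (-7)·2 = 0 - (-14) = 14; sum of minors = 17.
det A = 15·(0·(-7) - 2·6) - (-7)·(2·(-7) - 2·(-12)) + 10·(2·6 - 0·(-12)) = 15·(-12) - (-7)·10 + 10·12 = 10.
So p(s) = det(sI - A) = s^3 - 8s^2 + 17s - 10.
Rational-root test: any integer root divides -10. Testing small divisors, s = 1 works: p(1) = 1 + (-8) + 17 + (-10) = 0, so (s - 1) is a factor.
Dividing, p(s) = (s - 1)(s^2 - 7s + 10).
Factor s^2 - 7s + 10: two numbers with sum 7 and product 10 are 5 and 2, so s^2 - 7s + 10 = (s - 5)(s - 2).
Hence p(s) = (s - 5) (s - 2) (s - 1), with roots 1, 2, 5.
At least one eigenvalue has non-negative real part, so the system is not asymptotically stable.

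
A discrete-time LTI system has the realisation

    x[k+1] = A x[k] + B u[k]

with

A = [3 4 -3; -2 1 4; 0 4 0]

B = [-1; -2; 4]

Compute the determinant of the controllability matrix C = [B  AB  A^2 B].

AB = [[-23], [16], [-8]]
A^2B = [[19], [30], [64]]
Controllability matrix C = [B  AB  A^2B] = [[-1, -23, 19], [-2, 16, 30], [4, -8, 64]]
Expanding along the first row, det(C) = (-1)·(16·64 - 30·(-8)) - (-23)·((-2)·64 - 30·4) + 19·((-2)·(-8) - 16·4) = (-1)·1264 - (-23)·(-248) + 19·(-48) = -7880
Since det(C) ≠ 0, rank(C) = 3 and the system is completely controllable.

-7880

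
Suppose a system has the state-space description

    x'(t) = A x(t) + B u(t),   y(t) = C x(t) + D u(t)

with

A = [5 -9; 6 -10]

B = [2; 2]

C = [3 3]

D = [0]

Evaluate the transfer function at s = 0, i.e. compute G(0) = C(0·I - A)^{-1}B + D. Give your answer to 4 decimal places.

G(0) = C(-A)^{-1}B + D = -C A^{-1} B + D.
det A = 4, so A^{-1} = (1/4)·adj(A) = [[-5/2, 9/4], [-3/2, 5/4]]
A^{-1} B = [-1/2, -1/2]^T
C A^{-1} B = -3
G(0) = D - C A^{-1} B = 0 - (-3) = 3

3.0000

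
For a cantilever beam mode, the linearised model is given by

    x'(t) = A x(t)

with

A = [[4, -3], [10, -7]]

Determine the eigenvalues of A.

det(sI - A) = s^2 - (tr A)s + det A, with tr A = 4 + (-7) = -3 and det A = 4·(-7) - (-3)·10 = -28 - (-30) = 2.
So p(s) = det(sI - A) = s^2 + 3s + 2.
Factor s^2 + 3s + 2: two numbers with sum -3 and product 2 are -1 and -2, so s^2 + 3s + 2 = (s + 1)(s + 2).
Hence p(s) = (s + 1) (s + 2), with roots -2, -1.
All eigenvalues have negative real part, so the system is asymptotically stable.

-2, -1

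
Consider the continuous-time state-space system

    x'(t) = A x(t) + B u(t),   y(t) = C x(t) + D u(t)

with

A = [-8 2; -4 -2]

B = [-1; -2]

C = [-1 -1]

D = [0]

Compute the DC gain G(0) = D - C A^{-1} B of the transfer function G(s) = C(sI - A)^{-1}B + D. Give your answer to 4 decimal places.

G(0) = C(-A)^{-1}B + D = -C A^{-1} B + D.
det A = 24, so A^{-1} = (1/24)·adj(A) = [[-1/12, -1/12], [1/6, -1/3]]
A^{-1} B = [1/4, 1/2]^T
C A^{-1} B = -3/4
G(0) = D - C A^{-1} B = 0 - (-3/4) = 3/4 ≈ 0.7500

0.7500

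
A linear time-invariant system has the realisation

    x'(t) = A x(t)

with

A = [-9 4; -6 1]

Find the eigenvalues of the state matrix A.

det(sI - A) = s^2 - (tr A)s + det A, with tr A = (-9) + 1 = -8 and det A = (-9)·1 - 4·(-6) = -9 - (-24) = 15.
So p(s) = det(sI - A) = s^2 + 8s + 15.
Factor s^2 + 8s + 15: two numbers with sum -8 and product 15 are -3 and -5, so s^2 + 8s + 15 = (s + 3)(s + 5).
Hence p(s) = (s + 3) (s + 5), with roots -5, -3.
All eigenvalues have negative real part, so the system is asymptotically stable.

-5, -3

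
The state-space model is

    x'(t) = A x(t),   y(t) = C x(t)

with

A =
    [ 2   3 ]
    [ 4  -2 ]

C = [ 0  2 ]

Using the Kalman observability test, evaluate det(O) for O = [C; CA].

-16

CA = [[8, -4]]
Observability matrix O = [C; CA] = [[0, 2], [8, -4]]
det(O) = 0·(-4) - 2·8 = 0 - 16 = -16
Since det(O) ≠ 0, rank(O) = 2 and the system is completely observable.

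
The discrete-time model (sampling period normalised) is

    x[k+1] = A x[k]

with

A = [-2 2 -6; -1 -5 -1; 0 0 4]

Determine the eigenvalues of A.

det(zI - A) = z^3 - (tr A)z^2 + (M11 + M22 + M33)z - det A, where Mii is the 2×2 principal minor of A obtained by deleting row i and column i.
tr A = (-2) + (-5) + 4 = -3; M11 = (-5)·4 - (-1)·0 = -20 - 0 = -20; M22 = (-2)·4 - (-6)·0 = -8 - 0 = -8; M33 = (-2)·(-5) - 2·(-1) = 10 - (-2) = 12; sum of minors = -16.
det A = (-2)·((-5)·4 - (-1)·0) - 2·((-1)·4 - (-1)·0) + (-6)·((-1)·0 - (-5)·0) = (-2)·(-20) - 2·(-4) + (-6)·0 = 48.
So p(z) = det(zI - A) = z^3 + 3z^2 - 16z - 48.
Rational-root test: any integer root divides -48. Testing small divisors, z = -3 works: p(-3) = -27 + 27 + 48 + (-48) = 0, so (z + 3) is a factor.
Dividing, p(z) = (z + 3)(z^2 - 16).
Factor z^2 - 16: two numbers with sum 0 and product -16 are 4 and -4, so z^2 - 16 = (z - 4)(z + 4).
Hence p(z) = (z - 4) (z + 3) (z + 4), with roots -4, -3, 4.

-4, -3, 4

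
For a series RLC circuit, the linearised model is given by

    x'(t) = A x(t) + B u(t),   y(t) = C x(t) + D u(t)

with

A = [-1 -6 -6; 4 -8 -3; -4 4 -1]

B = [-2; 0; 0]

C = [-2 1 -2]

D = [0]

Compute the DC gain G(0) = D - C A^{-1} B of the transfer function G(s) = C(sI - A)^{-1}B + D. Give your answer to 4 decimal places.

-0.8000

G(0) = C(-A)^{-1}B + D = -C A^{-1} B + D.
det A = -20, so A^{-1} = (1/-20)·adj(A) = [[-1, 3/2, 3/2], [-4/5, 23/20, 27/20], [4/5, -7/5, -8/5]]
A^{-1} B = [2, 8/5, -8/5]^T
C A^{-1} B = 4/5
G(0) = D - C A^{-1} B = 0 - (4/5) = -4/5 ≈ -0.8000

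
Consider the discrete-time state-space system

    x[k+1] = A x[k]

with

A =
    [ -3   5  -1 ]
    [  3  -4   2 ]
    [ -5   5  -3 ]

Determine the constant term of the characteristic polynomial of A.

Expand det(zI - A) for the 3×3 matrix.
p(z) = z^3 + 10z^2 + 3z + 6.
(Check: constant term = det(-A) = (-1)^3 det A = 6; coefficient of z^2 = -tr A = 10.)
The constant term is 6.

6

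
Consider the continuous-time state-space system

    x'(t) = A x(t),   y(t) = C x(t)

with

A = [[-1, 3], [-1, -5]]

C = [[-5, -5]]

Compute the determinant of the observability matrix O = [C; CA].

0

CA = [[10, 10]]
Observability matrix O = [C; CA] = [[-5, -5], [10, 10]]
det(O) = (-5)·10 - (-5)·10 = -50 - (-50) = 0
Since det(O) = 0, rank(O) < 2 and the system is not completely observable.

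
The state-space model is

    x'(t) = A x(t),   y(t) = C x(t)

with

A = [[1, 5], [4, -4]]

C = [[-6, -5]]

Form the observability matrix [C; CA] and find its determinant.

-70

CA = [[-26, -10]]
Observability matrix O = [C; CA] = [[-6, -5], [-26, -10]]
det(O) = (-6)·(-10) - (-5)·(-26) = 60 - 130 = -70
Since det(O) ≠ 0, rank(O) = 2 and the system is completely observable.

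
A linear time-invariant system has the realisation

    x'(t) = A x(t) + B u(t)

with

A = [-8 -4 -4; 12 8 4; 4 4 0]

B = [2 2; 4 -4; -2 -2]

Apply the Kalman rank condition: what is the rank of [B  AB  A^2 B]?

2

AB = [[-24, 8], [48, -16], [24, -8]]
A^2B = [[-96, 32], [192, -64], [96, -32]]
Controllability matrix C = [B  AB  A^2B] = [[2, 2, -24, 8, -96, 32], [4, -4, 48, -16, 192, -64], [-2, -2, 24, -8, 96, -32]]
The rows r1, r2, r3 of C are linearly dependent: r1 + r3 = 0 (check each entry), so rank(C) ≤ 2.
The 2×2 minor from rows 1, 2, columns 1, 2 is 2·(-4) - 2·4 = -8 - 8 = -16 ≠ 0, so rank(C) = 2.
rank(C) = 2 < n = 3, so the pair (A, B) is not completely controllable.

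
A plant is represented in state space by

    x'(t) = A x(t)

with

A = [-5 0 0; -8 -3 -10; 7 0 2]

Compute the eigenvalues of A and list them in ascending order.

-5, -3, 2

det(sI - A) = s^3 - (tr A)s^2 + (M11 + M22 + M33)s - det A, where Mii is the 2×2 principal minor of A obtained by deleting row i and column i.
tr A = (-5) + (-3) + 2 = -6; M11 = (-3)·2 - (-10)·0 = -6 - 0 = -6; M22 = (-5)·2 - 0·7 = -10 - 0 = -10; M33 = (-5)·(-3) - 0·(-8) = 15 - 0 = 15; sum of minors = -1.
det A = (-5)·((-3)·2 - (-10)·0) - 0·((-8)·2 - (-10)·7) + 0·((-8)·0 - (-3)·7) = (-5)·(-6) - 0·54 + 0·21 = 30.
So p(s) = det(sI - A) = s^3 + 6s^2 - s - 30.
Rational-root test: any integer root divides -30. Testing small divisors, s = 2 works: p(2) = 8 + 24 + (-2) + (-30) = 0, so (s - 2) is a factor.
Dividing, p(s) = (s - 2)(s^2 + 8s + 15).
Factor s^2 + 8s + 15: two numbers with sum -8 and product 15 are -3 and -5, so s^2 + 8s + 15 = (s + 3)(s + 5).
Hence p(s) = (s - 2) (s + 3) (s + 5), with roots -5, -3, 2.
At least one eigenvalue has non-negative real part, so the system is not asymptotically stable.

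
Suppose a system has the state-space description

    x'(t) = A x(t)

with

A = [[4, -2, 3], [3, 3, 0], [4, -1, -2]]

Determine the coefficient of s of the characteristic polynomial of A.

Expand det(sI - A) for the 3×3 matrix.
p(s) = s^3 - 5s^2 - 8s + 81.
(Check: constant term = det(-A) = (-1)^3 det A = 81; coefficient of s^2 = -tr A = -5.)
The coefficient of s is -8.

-8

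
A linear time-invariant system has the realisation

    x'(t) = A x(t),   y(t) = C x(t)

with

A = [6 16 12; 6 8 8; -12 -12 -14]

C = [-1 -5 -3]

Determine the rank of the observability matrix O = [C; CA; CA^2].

CA = [[0, -20, -10]]
CA^2 = [[0, -40, -20]]
Observability matrix O = [C; CA; CA^2] = [[-1, -5, -3], [0, -20, -10], [0, -40, -20]]
The columns c1, c2, c3 of O are linearly dependent: -c1 - c2 + 2·c3 = 0 (check each entry), so rank(O) ≤ 2.
The 2×2 minor from rows 1, 2, columns 1, 2 is (-1)·(-20) - (-5)·0 = 20 - 0 = 20 ≠ 0, so rank(O) = 2.
rank(O) = 2 < n = 3, so the pair (A, C) is not completely observable.

2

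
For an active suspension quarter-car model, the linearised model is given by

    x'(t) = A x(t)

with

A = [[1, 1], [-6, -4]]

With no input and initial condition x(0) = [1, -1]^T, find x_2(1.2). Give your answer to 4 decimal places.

-0.9326

det(sI - A) = s^2 - (tr A)s + det A, with tr A = 1 + (-4) = -3 and det A = 1·(-4) - 1·(-6) = -4 - (-6) = 2.
So p(s) = det(sI - A) = s^2 + 3s + 2.
Factor s^2 + 3s + 2: two numbers with sum -3 and product 2 are -1 and -2, so s^2 + 3s + 2 = (s + 1)(s + 2).
Hence p(s) = (s + 1) (s + 2), with roots -2, -1.
The eigenvalues -2, -1 are distinct and real, so A is diagonalisable and x(t) = e^{At} x(0) = V diag(e^{λ_i t}) V^{-1} x(0), where the columns of V are the eigenvectors.
λ = -2: A - (-2)I = [[3, 1], [-6, -2]]. Row 1 gives 3·v1 + 1·v2 = 0, so take v_1 = [1, -3]^T.
λ = -1: A - (-1)I = [[2, 1], [-6, -3]]. Row 1 gives 2·v1 + 1·v2 = 0, so take v_2 = [1, -2]^T.
V = [v_1 v_2] = [[1, 1], [-3, -2]] has det V = 1, so V^{-1} = adj(V)/det V = [[-2, -1], [3, 1]].
Modal coordinates z(0) = V^{-1} x(0): (-2)·1 + (-1)·(-1) = -1; 3·1 + 1·(-1) = 2; so z(0) = [-1, 2]^T.
x_2(t) = Σ_i (v_i)_2 · z_i(0) · e^{λ_i t} (row 2 of V times the modal terms).
x_2(1.2) = (-3)·(-1)·e^{-2·1.2} + (-2)·2·e^{-1·1.2} = 3·0.090718 + (-4)·0.301194 = -0.9326.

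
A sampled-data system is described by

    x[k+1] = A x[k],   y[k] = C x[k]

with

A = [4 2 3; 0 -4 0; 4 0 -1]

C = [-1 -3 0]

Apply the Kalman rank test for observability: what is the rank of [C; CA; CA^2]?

3

CA = [[-4, 10, -3]]
CA^2 = [[-28, -48, -9]]
Observability matrix O = [C; CA; CA^2] = [[-1, -3, 0], [-4, 10, -3], [-28, -48, -9]]
det(O) = (-1)·(10·(-9) - (-3)·(-48)) - (-3)·((-4)·(-9) - (-3)·(-28)) + 0·((-4)·(-48) - 10·(-28)) = (-1)·(-234) - (-3)·(-48) + 0·472 = 90 ≠ 0, so rank(O) = 3.
rank(O) = 3 = n, so the pair (A, C) is completely observable.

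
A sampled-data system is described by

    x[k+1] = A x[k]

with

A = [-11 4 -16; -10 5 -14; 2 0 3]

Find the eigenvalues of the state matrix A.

det(zI - A) = z^3 - (tr A)z^2 + (M11 + M22 + M33)z - det A, where Mii is the 2×2 principal minor of A obtained by deleting row i and column i.
tr A = (-11) + 5 + 3 = -3; M11 = 5·3 - (-14)·0 = 15 - 0 = 15; M22 = (-11)·3 - (-16)·2 = -33 - (-32) = -1; M33 = (-11)·5 - 4·(-10) = -55 - (-40) = -15; sum of minors = -1.
det A = (-11)·(5·3 - (-14)·0) - 4·((-10)·3 - (-14)·2) + (-16)·((-10)·0 - 5·2) = (-11)·15 - 4·(-2) + (-16)·(-10) = 3.
So p(z) = det(zI - A) = z^3 + 3z^2 - z - 3.
Rational-root test: any integer root divides -3. Testing small divisors, z = -1 works: p(-1) = -1 + 3 + 1 + (-3) = 0, so (z + 1) is a factor.
Dividing, p(z) = (z + 1)(z^2 + 2z - 3).
Factor z^2 + 2z - 3: two numbers with sum -2 and product -3 are 1 and -3, so z^2 + 2z - 3 = (z - 1)(z + 3).
Hence p(z) = (z - 1) (z + 1) (z + 3), with roots -3, -1, 1.

-3, -1, 1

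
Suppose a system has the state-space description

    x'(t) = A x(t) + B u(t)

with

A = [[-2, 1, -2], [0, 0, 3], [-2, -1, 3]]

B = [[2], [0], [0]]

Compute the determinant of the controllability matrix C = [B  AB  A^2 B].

-96

AB = [[-4], [0], [-4]]
A^2B = [[16], [-12], [-4]]
Controllability matrix C = [B  AB  A^2B] = [[2, -4, 16], [0, 0, -12], [0, -4, -4]]
Expanding along the first row, det(C) = 2·(0·(-4) - (-12)·(-4)) - (-4)·(0·(-4) - (-12)·0) + 16·(0·(-4) - 0·0) = 2·(-48) - (-4)·0 + 16·0 = -96
Since det(C) ≠ 0, rank(C) = 3 and the system is completely controllable.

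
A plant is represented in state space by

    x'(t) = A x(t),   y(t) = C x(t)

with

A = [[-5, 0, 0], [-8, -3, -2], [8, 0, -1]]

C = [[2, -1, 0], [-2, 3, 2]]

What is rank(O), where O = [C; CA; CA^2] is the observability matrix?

2

CA = [[-2, 3, 2], [2, -9, -8]]
CA^2 = [[2, -9, -8], [-2, 27, 26]]
Observability matrix O = [C; CA; CA^2] = [[2, -1, 0], [-2, 3, 2], [-2, 3, 2], [2, -9, -8], [2, -9, -8], [-2, 27, 26]]
The columns c1, c2, c3 of O are linearly dependent: -c1 - 2·c2 + 2·c3 = 0 (check each entry), so rank(O) ≤ 2.
The 2×2 minor from rows 1, 2, columns 1, 2 is 2·3 - (-1)·(-2) = 6 - 2 = 4 ≠ 0, so rank(O) = 2.
rank(O) = 2 < n = 3, so the pair (A, C) is not completely observable.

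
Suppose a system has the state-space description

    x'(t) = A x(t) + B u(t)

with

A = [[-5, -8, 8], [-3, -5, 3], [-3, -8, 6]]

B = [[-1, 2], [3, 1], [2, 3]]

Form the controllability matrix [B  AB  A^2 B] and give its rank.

AB = [[-3, 6], [-6, -2], [-9, 4]]
A^2B = [[-9, 18], [12, 4], [3, 22]]
Controllability matrix C = [B  AB  A^2B] = [[-1, 2, -3, 6, -9, 18], [3, 1, -6, -2, 12, 4], [2, 3, -9, 4, 3, 22]]
The rows r1, r2, r3 of C are linearly dependent: -r1 - r2 + r3 = 0 (check each entry), so rank(C) ≤ 2.
The 2×2 minor from rows 1, 2, columns 1, 2 is (-1)·1 - 2·3 = -1 - 6 = -7 ≠ 0, so rank(C) = 2.
rank(C) = 2 < n = 3, so the pair (A, B) is not completely controllable.

2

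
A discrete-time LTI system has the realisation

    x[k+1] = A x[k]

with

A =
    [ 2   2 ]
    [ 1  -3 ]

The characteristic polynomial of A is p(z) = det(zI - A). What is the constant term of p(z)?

For a 2×2 matrix, det(zI - A) = z^2 - (tr A)z + det A.
tr A = -1, det A = -8.
So p(z) = z^2 + z - 8.
The constant term is -8.

-8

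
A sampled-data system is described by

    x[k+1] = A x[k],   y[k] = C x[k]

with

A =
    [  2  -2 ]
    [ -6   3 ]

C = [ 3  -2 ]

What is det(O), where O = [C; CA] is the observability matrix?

CA = [[18, -12]]
Observability matrix O = [C; CA] = [[3, -2], [18, -12]]
det(O) = 3·(-12) - (-2)·18 = -36 - (-36) = 0
Since det(O) = 0, rank(O) < 2 and the system is not completely observable.

0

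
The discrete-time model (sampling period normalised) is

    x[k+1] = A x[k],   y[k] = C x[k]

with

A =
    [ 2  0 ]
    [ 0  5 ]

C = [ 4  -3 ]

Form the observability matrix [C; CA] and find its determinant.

CA = [[8, -15]]
Observability matrix O = [C; CA] = [[4, -3], [8, -15]]
det(O) = 4·(-15) - (-3)·8 = -60 - (-24) = -36
Since det(O) ≠ 0, rank(O) = 2 and the system is completely observable.

-36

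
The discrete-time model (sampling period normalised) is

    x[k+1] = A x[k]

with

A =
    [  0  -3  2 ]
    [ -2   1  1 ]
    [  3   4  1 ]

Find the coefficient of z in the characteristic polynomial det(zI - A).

-15

Expand det(zI - A) for the 3×3 matrix.
p(z) = z^3 - 2z^2 - 15z + 37.
(Check: constant term = det(-A) = (-1)^3 det A = 37; coefficient of z^2 = -tr A = -2.)
The coefficient of z is -15.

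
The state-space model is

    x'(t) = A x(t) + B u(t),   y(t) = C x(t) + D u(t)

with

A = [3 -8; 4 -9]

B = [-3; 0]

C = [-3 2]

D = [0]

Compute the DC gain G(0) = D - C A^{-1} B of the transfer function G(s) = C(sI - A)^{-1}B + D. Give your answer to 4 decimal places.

11.4000

G(0) = C(-A)^{-1}B + D = -C A^{-1} B + D.
det A = 5, so A^{-1} = (1/5)·adj(A) = [[-9/5, 8/5], [-4/5, 3/5]]
A^{-1} B = [27/5, 12/5]^T
C A^{-1} B = -57/5
G(0) = D - C A^{-1} B = 0 - (-57/5) = 57/5 ≈ 11.4000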